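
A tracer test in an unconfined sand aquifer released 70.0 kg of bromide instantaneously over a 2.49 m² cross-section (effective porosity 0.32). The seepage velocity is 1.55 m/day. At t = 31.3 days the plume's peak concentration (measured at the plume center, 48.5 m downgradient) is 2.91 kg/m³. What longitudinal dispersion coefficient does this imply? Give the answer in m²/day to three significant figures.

At the plume center C_max = M/(n_e·A·√(4πDt)), so D = M²/(4πt·(n_e·A·C_max)²).
n_e·A·C_max = 0.32 × 2.49 × 2.91 = 2.319 kg/m.
D = 70.0²/(4π × 31.3 × 2.319²) = 2.32 m²/day.

2.32 m²/day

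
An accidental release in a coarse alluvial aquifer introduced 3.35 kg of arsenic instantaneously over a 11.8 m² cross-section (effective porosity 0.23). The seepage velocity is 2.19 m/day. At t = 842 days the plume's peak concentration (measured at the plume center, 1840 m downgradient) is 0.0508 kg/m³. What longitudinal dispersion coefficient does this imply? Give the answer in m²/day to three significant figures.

0.0558 m²/day

At the plume center C_max = M/(n_e·A·√(4πDt)), so D = M²/(4πt·(n_e·A·C_max)²).
n_e·A·C_max = 0.23 × 11.8 × 0.0508 = 0.1379 kg/m.
D = 3.35²/(4π × 842 × 0.1379²) = 0.0558 m²/day.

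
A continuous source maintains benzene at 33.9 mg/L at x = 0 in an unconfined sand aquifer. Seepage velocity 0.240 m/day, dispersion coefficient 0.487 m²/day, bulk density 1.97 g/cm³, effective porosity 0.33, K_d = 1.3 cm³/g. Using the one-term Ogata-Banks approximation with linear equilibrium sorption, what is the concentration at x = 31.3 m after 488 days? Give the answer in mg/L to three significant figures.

Retardation factor R = 1 + ρ_b·K_d/n = 1 + 1.97 × 1.3/0.33 = 8.761.
Sorption retards both mechanisms: v_R = v/R = 0.02739 m/day, D_R = D/R = 0.05559 m²/day.
v_R·t = 0.02739 × 488 = 13.36632 m; 2√(D_R t) = 10.42 m; argument = (31.3 − 13.36632)/10.42 = 1.721.
C = C₀ × ½·erfc(1.721) = 33.9 × 0.007469 = 0.253 mg/L.

0.253 mg/L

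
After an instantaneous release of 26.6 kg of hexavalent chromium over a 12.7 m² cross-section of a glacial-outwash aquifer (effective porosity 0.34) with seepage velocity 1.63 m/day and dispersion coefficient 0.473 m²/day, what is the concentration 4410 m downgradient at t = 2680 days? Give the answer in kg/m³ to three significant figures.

0.0347 kg/m³

For an instantaneous plane source, C(x,t) = M/(n_e·A·√(4πDt)) · exp(−(x−vt)²/(4Dt)), with n_e·A the pore (flow) area.
Plume center vt = 1.63 × 2680 = 4368.4 m, so the well at 4410 m is 41.6 m downgradient of the peak.
√(4πDt) = 126.2 m, giving peak height M/(n_e·A·√(4πDt)) = 26.6/(0.34 × 12.7 × 126.2) = 0.04881 kg/m³.
(x−vt)²/(4Dt) = (41.6)²/(4 × 0.473 × 2680) = 0.3413; exp(−0.3413) = 0.7108.
C = 0.04881 × 0.7108 = 0.0347 kg/m³.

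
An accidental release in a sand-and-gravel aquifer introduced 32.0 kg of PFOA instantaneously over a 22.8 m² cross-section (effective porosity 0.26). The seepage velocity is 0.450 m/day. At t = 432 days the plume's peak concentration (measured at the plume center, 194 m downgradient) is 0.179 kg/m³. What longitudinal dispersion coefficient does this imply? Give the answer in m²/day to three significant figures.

0.168 m²/day

At the plume center C_max = M/(n_e·A·√(4πDt)), so D = M²/(4πt·(n_e·A·C_max)²).
n_e·A·C_max = 0.26 × 22.8 × 0.179 = 1.061 kg/m.
D = 32.0²/(4π × 432 × 1.061²) = 0.168 m²/day.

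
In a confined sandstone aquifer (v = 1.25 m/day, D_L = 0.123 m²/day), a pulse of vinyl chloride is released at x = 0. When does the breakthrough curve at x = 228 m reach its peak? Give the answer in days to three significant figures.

For the 1D instantaneous-source solution, setting ∂C/∂t = 0 at fixed x gives v²t² + 2Dt − x² = 0, so t = (√(D² + v²x²) − D)/v².
√(D² + v²x²) = √(0.123² + 1.25² × 228²) = 285.0; v² = 1.5625.
t = (285.0 − 0.123)/1.5625 = 182 days (vs. the pure-advection estimate x/v = 182 d).

182 days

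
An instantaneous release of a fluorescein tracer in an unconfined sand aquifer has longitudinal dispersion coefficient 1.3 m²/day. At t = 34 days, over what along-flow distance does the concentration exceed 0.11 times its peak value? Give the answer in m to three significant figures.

The plume is Gaussian with σ = √(2Dt) = √(2 × 1.3 × 34) = 9.402 m.
C/C_peak = exp(−Δx²/(2σ²)) = 0.11 ⇒ Δx = σ·√(−2 ln 0.11) = 9.402 × 2.101 = 19.75 m.
Width = 2Δx = 39.5 m.

39.5 m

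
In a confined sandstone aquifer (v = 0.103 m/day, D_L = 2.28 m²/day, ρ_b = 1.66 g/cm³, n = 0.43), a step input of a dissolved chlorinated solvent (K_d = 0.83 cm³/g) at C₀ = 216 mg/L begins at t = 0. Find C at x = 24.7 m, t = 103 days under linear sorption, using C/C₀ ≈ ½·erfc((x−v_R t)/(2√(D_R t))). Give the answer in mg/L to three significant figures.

Retardation factor R = 1 + ρ_b·K_d/n = 1 + 1.66 × 0.83/0.43 = 4.204.
Sorption retards both mechanisms: v_R = v/R = 0.02450 m/day, D_R = D/R = 0.5423 m²/day.
v_R·t = 0.02450 × 103 = 2.5235 m; 2√(D_R t) = 14.95 m; argument = (24.7 − 2.5235)/14.95 = 1.483.
C = C₀ × ½·erfc(1.483) = 216 × 0.01798 = 3.88 mg/L.

3.88 mg/L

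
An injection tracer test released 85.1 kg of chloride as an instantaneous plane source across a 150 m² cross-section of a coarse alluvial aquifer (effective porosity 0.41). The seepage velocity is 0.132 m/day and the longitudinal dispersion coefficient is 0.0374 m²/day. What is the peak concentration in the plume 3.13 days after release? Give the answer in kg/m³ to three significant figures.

1.14 kg/m³

The peak of an instantaneous 1D plume sits at x = vt; there the Gaussian factor is 1 and C_max = M/(n_e·A·√(4πDt)), where n_e·A is the pore area the mass is dissolved in.
√(4πDt) = √(4π × 0.0374 × 3.13) = 1.213 m, so C_max = 85.1/(0.41 × 150 × 1.213) = 1.14 kg/m³.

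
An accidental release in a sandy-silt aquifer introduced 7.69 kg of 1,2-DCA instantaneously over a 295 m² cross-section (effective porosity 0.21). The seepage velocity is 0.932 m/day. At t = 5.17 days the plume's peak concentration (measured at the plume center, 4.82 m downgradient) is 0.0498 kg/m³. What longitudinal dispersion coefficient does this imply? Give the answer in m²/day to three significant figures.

0.0956 m²/day

At the plume center C_max = M/(n_e·A·√(4πDt)), so D = M²/(4πt·(n_e·A·C_max)²).
n_e·A·C_max = 0.21 × 295 × 0.0498 = 3.085 kg/m.
D = 7.69²/(4π × 5.17 × 3.085²) = 0.0956 m²/day.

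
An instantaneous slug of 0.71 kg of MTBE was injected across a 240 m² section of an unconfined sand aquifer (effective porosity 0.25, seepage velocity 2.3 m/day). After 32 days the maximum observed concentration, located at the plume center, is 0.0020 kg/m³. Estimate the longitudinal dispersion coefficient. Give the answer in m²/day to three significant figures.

0.0871 m²/day

At the plume center C_max = M/(n_e·A·√(4πDt)), so D = M²/(4πt·(n_e·A·C_max)²).
n_e·A·C_max = 0.25 × 240 × 0.0020 = 0.1200 kg/m.
D = 0.71²/(4π × 32 × 0.1200²) = 0.0871 m²/day.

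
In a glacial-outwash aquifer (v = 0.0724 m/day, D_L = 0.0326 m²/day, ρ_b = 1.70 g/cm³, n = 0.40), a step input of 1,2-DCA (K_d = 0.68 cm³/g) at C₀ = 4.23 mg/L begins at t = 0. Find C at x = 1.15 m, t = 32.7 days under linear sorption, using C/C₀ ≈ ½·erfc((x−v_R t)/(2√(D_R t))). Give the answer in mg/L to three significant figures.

0.983 mg/L

Retardation factor R = 1 + ρ_b·K_d/n = 1 + 1.70 × 0.68/0.40 = 3.890.
Sorption retards both mechanisms: v_R = v/R = 0.01861 m/day, D_R = D/R = 0.008380 m²/day.
v_R·t = 0.01861 × 32.7 = 0.608547 m; 2√(D_R t) = 1.047 m; argument = (1.15 − 0.608547)/1.047 = 0.5171.
C = C₀ × ½·erfc(0.5171) = 4.23 × 0.2323 = 0.983 mg/L.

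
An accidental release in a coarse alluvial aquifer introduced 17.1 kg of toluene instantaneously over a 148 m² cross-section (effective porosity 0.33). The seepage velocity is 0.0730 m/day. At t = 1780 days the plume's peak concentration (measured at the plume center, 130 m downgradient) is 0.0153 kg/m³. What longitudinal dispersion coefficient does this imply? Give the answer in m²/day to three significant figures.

At the plume center C_max = M/(n_e·A·√(4πDt)), so D = M²/(4πt·(n_e·A·C_max)²).
n_e·A·C_max = 0.33 × 148 × 0.0153 = 0.7473 kg/m.
D = 17.1²/(4π × 1780 × 0.7473²) = 0.0234 m²/day.

0.0234 m²/day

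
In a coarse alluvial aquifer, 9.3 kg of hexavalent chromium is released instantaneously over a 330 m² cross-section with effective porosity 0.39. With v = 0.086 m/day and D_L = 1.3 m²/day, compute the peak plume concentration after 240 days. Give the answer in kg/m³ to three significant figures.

The peak of an instantaneous 1D plume sits at x = vt; there the Gaussian factor is 1 and C_max = M/(n_e·A·√(4πDt)), where n_e·A is the pore area the mass is dissolved in.
√(4πDt) = √(4π × 1.3 × 240) = 62.62 m, so C_max = 9.3/(0.39 × 330 × 62.62) = 0.00115 kg/m³.

0.00115 kg/m³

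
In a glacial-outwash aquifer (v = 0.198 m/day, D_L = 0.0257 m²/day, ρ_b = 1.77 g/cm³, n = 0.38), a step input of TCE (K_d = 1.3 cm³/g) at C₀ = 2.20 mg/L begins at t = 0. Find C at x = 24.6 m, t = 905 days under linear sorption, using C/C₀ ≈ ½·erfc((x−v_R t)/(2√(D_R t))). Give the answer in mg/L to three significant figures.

Retardation factor R = 1 + ρ_b·K_d/n = 1 + 1.77 × 1.3/0.38 = 7.055.
Sorption retards both mechanisms: v_R = v/R = 0.02807 m/day, D_R = D/R = 0.003643 m²/day.
v_R·t = 0.02807 × 905 = 25.40335 m; 2√(D_R t) = 3.631 m; argument = (24.6 − 25.40335)/3.631 = -0.2212.
C = C₀ × ½·erfc(-0.2212) = 2.20 × 0.6228 = 1.37 mg/L.

1.37 mg/L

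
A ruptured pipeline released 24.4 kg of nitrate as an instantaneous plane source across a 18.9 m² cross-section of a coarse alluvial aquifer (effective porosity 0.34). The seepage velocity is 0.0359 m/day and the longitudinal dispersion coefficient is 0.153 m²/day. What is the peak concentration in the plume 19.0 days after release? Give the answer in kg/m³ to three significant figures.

0.628 kg/m³

The peak of an instantaneous 1D plume sits at x = vt; there the Gaussian factor is 1 and C_max = M/(n_e·A·√(4πDt)), where n_e·A is the pore area the mass is dissolved in.
√(4πDt) = √(4π × 0.153 × 19.0) = 6.044 m, so C_max = 24.4/(0.34 × 18.9 × 6.044) = 0.628 kg/m³.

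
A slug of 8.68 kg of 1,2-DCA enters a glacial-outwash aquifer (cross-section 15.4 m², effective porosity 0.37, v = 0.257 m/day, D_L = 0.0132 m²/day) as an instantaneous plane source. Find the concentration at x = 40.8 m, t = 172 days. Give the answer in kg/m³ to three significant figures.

0.0796 kg/m³

For an instantaneous plane source, C(x,t) = M/(n_e·A·√(4πDt)) · exp(−(x−vt)²/(4Dt)), with n_e·A the pore (flow) area.
Plume center vt = 0.257 × 172 = 44.204 m, so the well at 40.8 m is 3.404 m upgradient of the peak.
√(4πDt) = 5.341 m, giving peak height M/(n_e·A·√(4πDt)) = 8.68/(0.37 × 15.4 × 5.341) = 0.2852 kg/m³.
(x−vt)²/(4Dt) = (-3.404)²/(4 × 0.0132 × 172) = 1.276; exp(−1.276) = 0.2792.
C = 0.2852 × 0.2792 = 0.0796 kg/m³.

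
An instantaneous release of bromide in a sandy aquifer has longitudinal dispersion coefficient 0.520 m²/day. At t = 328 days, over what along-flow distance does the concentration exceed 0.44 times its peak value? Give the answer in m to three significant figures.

47.3 m

The plume is Gaussian with σ = √(2Dt) = √(2 × 0.520 × 328) = 18.47 m.
C/C_peak = exp(−Δx²/(2σ²)) = 0.44 ⇒ Δx = σ·√(−2 ln 0.44) = 18.47 × 1.281 = 23.66 m.
Width = 2Δx = 47.3 m.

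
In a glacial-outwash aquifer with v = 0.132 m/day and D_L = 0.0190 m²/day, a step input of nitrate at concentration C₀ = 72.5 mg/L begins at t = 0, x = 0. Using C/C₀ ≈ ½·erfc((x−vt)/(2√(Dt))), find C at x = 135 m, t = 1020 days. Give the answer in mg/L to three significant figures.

34.6 mg/L

For a continuous step input, C/C₀ ≈ ½·erfc((x−vt)/(2√(Dt))).
vt = 0.132 × 1020 = 134.64 m and 2√(Dt) = 2√(0.0190 × 1020) = 8.805 m.
Argument (x−vt)/(2√(Dt)) = (135 − 134.64)/8.805 = 0.04089; ½·erfc(0.04089) = 0.4769.
C = 72.5 × 0.4769 = 34.6 mg/L.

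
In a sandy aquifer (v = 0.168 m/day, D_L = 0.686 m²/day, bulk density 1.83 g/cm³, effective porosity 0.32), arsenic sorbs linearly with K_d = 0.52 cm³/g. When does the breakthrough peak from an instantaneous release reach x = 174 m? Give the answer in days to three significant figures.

Retardation factor R = 1 + ρ_b·K_d/n = 1 + 1.83 × 0.52/0.32 = 3.974.
Sorption retards both mechanisms: v_R = v/R = 0.04227 m/day, D_R = D/R = 0.1726 m²/day.
Peak time from v_R²t² + 2D_R t − x² = 0: t = (√(D_R² + v_R²x²) − D_R)/v_R².
√(D_R² + v_R²x²) = √(0.1726² + 0.04227² × 174²) = 7.357; v_R² = 0.001787.
t = (7.357 − 0.1726)/0.001787 = 4020 days.

4020 days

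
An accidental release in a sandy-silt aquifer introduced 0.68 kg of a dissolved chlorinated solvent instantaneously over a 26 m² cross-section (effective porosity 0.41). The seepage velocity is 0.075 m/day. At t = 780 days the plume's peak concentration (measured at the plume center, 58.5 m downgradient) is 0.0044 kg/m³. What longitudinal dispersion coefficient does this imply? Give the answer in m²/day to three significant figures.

At the plume center C_max = M/(n_e·A·√(4πDt)), so D = M²/(4πt·(n_e·A·C_max)²).
n_e·A·C_max = 0.41 × 26 × 0.0044 = 0.04690 kg/m.
D = 0.68²/(4π × 780 × 0.04690²) = 0.0214 m²/day.

0.0214 m²/day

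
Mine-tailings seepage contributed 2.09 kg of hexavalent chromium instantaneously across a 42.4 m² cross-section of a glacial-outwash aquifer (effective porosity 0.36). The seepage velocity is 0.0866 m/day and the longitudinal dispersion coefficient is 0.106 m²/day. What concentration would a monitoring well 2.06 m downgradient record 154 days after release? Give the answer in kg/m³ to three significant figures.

For an instantaneous plane source, C(x,t) = M/(n_e·A·√(4πDt)) · exp(−(x−vt)²/(4Dt)), with n_e·A the pore (flow) area.
Plume center vt = 0.0866 × 154 = 13.3364 m, so the well at 2.06 m is 11.2764 m upgradient of the peak.
√(4πDt) = 14.32 m, giving peak height M/(n_e·A·√(4πDt)) = 2.09/(0.36 × 42.4 × 14.32) = 0.009562 kg/m³.
(x−vt)²/(4Dt) = (-11.2764)²/(4 × 0.106 × 154) = 1.947; exp(−1.947) = 0.1427.
C = 0.009562 × 0.1427 = 0.00136 kg/m³.

0.00136 kg/m³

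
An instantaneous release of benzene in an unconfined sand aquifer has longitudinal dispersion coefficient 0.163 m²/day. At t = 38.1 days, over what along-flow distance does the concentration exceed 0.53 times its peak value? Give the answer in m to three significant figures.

The plume is Gaussian with σ = √(2Dt) = √(2 × 0.163 × 38.1) = 3.524 m.
C/C_peak = exp(−Δx²/(2σ²)) = 0.53 ⇒ Δx = σ·√(−2 ln 0.53) = 3.524 × 1.127 = 3.972 m.
Width = 2Δx = 7.94 m.

7.94 m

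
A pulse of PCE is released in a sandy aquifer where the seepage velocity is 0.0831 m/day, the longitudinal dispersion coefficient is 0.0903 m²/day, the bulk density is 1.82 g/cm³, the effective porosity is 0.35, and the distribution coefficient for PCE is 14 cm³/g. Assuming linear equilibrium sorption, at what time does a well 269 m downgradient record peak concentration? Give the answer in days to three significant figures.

238000 days

Retardation factor R = 1 + ρ_b·K_d/n = 1 + 1.82 × 14/0.35 = 73.80.
Sorption retards both mechanisms: v_R = v/R = 0.001126 m/day, D_R = D/R = 0.001224 m²/day.
Peak time from v_R²t² + 2D_R t − x² = 0: t = (√(D_R² + v_R²x²) − D_R)/v_R².
√(D_R² + v_R²x²) = √(0.001224² + 0.001126² × 269²) = 0.3029; v_R² = 1.268e-06.
t = (0.3029 − 0.001224)/1.268e-06 = 238000 days.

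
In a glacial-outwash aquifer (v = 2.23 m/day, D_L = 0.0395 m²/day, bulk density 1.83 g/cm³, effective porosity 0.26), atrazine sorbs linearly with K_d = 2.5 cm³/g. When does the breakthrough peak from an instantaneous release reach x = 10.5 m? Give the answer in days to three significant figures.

87.4 days

Retardation factor R = 1 + ρ_b·K_d/n = 1 + 1.83 × 2.5/0.26 = 18.60.
Sorption retards both mechanisms: v_R = v/R = 0.1199 m/day, D_R = D/R = 0.002124 m²/day.
Peak time from v_R²t² + 2D_R t − x² = 0: t = (√(D_R² + v_R²x²) − D_R)/v_R².
√(D_R² + v_R²x²) = √(0.002124² + 0.1199² × 10.5²) = 1.259; v_R² = 0.01438.
t = (1.259 − 0.002124)/0.01438 = 87.4 days.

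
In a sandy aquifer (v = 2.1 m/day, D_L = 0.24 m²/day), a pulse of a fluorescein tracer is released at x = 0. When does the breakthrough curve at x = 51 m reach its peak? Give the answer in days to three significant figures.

24.2 days

For the 1D instantaneous-source solution, setting ∂C/∂t = 0 at fixed x gives v²t² + 2Dt − x² = 0, so t = (√(D² + v²x²) − D)/v².
√(D² + v²x²) = √(0.24² + 2.1² × 51²) = 107.1; v² = 4.41.
t = (107.1 − 0.24)/4.41 = 24.2 days (vs. the pure-advection estimate x/v = 24.3 d).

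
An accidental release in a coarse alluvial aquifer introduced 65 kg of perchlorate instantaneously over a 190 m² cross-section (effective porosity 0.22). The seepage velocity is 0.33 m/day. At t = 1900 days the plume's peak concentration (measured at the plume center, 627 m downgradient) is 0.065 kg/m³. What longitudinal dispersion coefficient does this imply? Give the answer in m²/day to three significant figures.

At the plume center C_max = M/(n_e·A·√(4πDt)), so D = M²/(4πt·(n_e·A·C_max)²).
n_e·A·C_max = 0.22 × 190 × 0.065 = 2.717 kg/m.
D = 65²/(4π × 1900 × 2.717²) = 0.0240 m²/day.

0.0240 m²/day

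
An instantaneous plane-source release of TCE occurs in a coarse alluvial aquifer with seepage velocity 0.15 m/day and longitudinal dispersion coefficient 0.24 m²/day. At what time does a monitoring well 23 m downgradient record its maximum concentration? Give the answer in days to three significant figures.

For the 1D instantaneous-source solution, setting ∂C/∂t = 0 at fixed x gives v²t² + 2Dt − x² = 0, so t = (√(D² + v²x²) − D)/v².
√(D² + v²x²) = √(0.24² + 0.15² × 23²) = 3.458; v² = 0.0225.
t = (3.458 − 0.24)/0.0225 = 143 days (vs. the pure-advection estimate x/v = 153 d).

143 days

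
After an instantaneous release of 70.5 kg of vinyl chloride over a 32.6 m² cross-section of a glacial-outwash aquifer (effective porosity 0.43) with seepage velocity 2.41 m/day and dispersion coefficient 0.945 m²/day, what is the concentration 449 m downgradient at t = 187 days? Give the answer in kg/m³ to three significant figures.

0.106 kg/m³

For an instantaneous plane source, C(x,t) = M/(n_e·A·√(4πDt)) · exp(−(x−vt)²/(4Dt)), with n_e·A the pore (flow) area.
Plume center vt = 2.41 × 187 = 450.67 m, so the well at 449 m is 1.67 m upgradient of the peak.
√(4πDt) = 47.12 m, giving peak height M/(n_e·A·√(4πDt)) = 70.5/(0.43 × 32.6 × 47.12) = 0.1067 kg/m³.
(x−vt)²/(4Dt) = (-1.67)²/(4 × 0.945 × 187) = 0.003945; exp(−0.003945) = 0.9961.
C = 0.1067 × 0.9961 = 0.106 kg/m³.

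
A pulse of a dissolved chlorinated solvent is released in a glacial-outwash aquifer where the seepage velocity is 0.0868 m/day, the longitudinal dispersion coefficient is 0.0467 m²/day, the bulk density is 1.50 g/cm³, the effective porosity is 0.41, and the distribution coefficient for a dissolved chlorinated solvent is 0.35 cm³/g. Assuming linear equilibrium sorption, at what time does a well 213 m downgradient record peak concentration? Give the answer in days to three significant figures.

Retardation factor R = 1 + ρ_b·K_d/n = 1 + 1.50 × 0.35/0.41 = 2.280.
Sorption retards both mechanisms: v_R = v/R = 0.03807 m/day, D_R = D/R = 0.02048 m²/day.
Peak time from v_R²t² + 2D_R t − x² = 0: t = (√(D_R² + v_R²x²) − D_R)/v_R².
√(D_R² + v_R²x²) = √(0.02048² + 0.03807² × 213²) = 8.109; v_R² = 0.001449.
t = (8.109 − 0.02048)/0.001449 = 5580 days.

5580 days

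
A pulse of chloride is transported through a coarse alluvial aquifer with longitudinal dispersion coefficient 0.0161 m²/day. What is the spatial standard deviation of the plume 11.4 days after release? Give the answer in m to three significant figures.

0.606 m

Dispersive spreading gives a Gaussian with σ² = 2Dt; advection only shifts the center.
σ = √(2 × 0.0161 × 11.4) = 0.606 m.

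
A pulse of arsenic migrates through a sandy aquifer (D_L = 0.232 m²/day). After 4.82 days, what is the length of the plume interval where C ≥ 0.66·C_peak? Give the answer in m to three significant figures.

2.73 m

The plume is Gaussian with σ = √(2Dt) = √(2 × 0.232 × 4.82) = 1.495 m.
C/C_peak = exp(−Δx²/(2σ²)) = 0.66 ⇒ Δx = σ·√(−2 ln 0.66) = 1.495 × 0.9116 = 1.363 m.
Width = 2Δx = 2.73 m.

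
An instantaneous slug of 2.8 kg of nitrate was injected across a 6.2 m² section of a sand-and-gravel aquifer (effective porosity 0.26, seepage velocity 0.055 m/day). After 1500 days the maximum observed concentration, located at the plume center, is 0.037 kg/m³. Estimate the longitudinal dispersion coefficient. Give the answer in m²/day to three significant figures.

At the plume center C_max = M/(n_e·A·√(4πDt)), so D = M²/(4πt·(n_e·A·C_max)²).
n_e·A·C_max = 0.26 × 6.2 × 0.037 = 0.05964 kg/m.
D = 2.8²/(4π × 1500 × 0.05964²) = 0.117 m²/day.

0.117 m²/day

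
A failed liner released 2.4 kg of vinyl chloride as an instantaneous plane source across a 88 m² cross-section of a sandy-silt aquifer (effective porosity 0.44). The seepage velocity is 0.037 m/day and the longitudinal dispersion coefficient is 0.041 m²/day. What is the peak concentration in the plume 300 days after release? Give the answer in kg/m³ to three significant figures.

The peak of an instantaneous 1D plume sits at x = vt; there the Gaussian factor is 1 and C_max = M/(n_e·A·√(4πDt)), where n_e·A is the pore area the mass is dissolved in.
√(4πDt) = √(4π × 0.041 × 300) = 12.43 m, so C_max = 2.4/(0.44 × 88 × 12.43) = 0.00499 kg/m³.

0.00499 kg/m³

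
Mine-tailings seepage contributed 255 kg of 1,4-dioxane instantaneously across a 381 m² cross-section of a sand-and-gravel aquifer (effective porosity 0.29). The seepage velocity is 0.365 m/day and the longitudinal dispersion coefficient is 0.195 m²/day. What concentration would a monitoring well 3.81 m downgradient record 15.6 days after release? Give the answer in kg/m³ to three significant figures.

For an instantaneous plane source, C(x,t) = M/(n_e·A·√(4πDt)) · exp(−(x−vt)²/(4Dt)), with n_e·A the pore (flow) area.
Plume center vt = 0.365 × 15.6 = 5.694 m, so the well at 3.81 m is 1.884 m upgradient of the peak.
√(4πDt) = 6.183 m, giving peak height M/(n_e·A·√(4πDt)) = 255/(0.29 × 381 × 6.183) = 0.3733 kg/m³.
(x−vt)²/(4Dt) = (-1.884)²/(4 × 0.195 × 15.6) = 0.2917; exp(−0.2917) = 0.7470.
C = 0.3733 × 0.7470 = 0.279 kg/m³.

0.279 kg/m³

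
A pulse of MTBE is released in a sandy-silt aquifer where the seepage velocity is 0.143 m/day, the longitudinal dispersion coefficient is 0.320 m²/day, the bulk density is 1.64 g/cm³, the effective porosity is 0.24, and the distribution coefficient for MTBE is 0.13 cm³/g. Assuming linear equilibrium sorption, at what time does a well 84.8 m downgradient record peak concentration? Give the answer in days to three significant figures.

1090 days

Retardation factor R = 1 + ρ_b·K_d/n = 1 + 1.64 × 0.13/0.24 = 1.888.
Sorption retards both mechanisms: v_R = v/R = 0.07574 m/day, D_R = D/R = 0.1695 m²/day.
Peak time from v_R²t² + 2D_R t − x² = 0: t = (√(D_R² + v_R²x²) − D_R)/v_R².
√(D_R² + v_R²x²) = √(0.1695² + 0.07574² × 84.8²) = 6.425; v_R² = 0.005737.
t = (6.425 − 0.1695)/0.005737 = 1090 days.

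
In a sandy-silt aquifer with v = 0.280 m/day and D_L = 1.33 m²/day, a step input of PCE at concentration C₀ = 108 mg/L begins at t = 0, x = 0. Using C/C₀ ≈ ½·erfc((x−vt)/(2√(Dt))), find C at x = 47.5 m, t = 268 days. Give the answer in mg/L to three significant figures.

For a continuous step input, C/C₀ ≈ ½·erfc((x−vt)/(2√(Dt))).
vt = 0.280 × 268 = 75.04 m and 2√(Dt) = 2√(1.33 × 268) = 37.76 m.
Argument (x−vt)/(2√(Dt)) = (47.5 − 75.04)/37.76 = -0.7293; ½·erfc(-0.7293) = 0.8488.
C = 108 × 0.8488 = 91.7 mg/L.

91.7 mg/L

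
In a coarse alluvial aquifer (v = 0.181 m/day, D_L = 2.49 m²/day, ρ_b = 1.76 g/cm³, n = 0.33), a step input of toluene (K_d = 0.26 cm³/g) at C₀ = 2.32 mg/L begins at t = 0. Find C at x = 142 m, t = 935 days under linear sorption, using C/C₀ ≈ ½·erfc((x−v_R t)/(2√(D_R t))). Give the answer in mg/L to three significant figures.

0.125 mg/L

Retardation factor R = 1 + ρ_b·K_d/n = 1 + 1.76 × 0.26/0.33 = 2.387.
Sorption retards both mechanisms: v_R = v/R = 0.07583 m/day, D_R = D/R = 1.043 m²/day.
v_R·t = 0.07583 × 935 = 70.90105 m; 2√(D_R t) = 62.46 m; argument = (142 − 70.90105)/62.46 = 1.138.
C = C₀ × ½·erfc(1.138) = 2.32 × 0.05377 = 0.125 mg/L.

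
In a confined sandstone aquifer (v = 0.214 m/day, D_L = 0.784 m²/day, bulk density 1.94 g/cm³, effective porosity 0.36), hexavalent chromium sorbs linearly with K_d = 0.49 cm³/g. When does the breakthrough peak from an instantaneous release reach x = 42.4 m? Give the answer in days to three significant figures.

Retardation factor R = 1 + ρ_b·K_d/n = 1 + 1.94 × 0.49/0.36 = 3.641.
Sorption retards both mechanisms: v_R = v/R = 0.05878 m/day, D_R = D/R = 0.2153 m²/day.
Peak time from v_R²t² + 2D_R t − x² = 0: t = (√(D_R² + v_R²x²) − D_R)/v_R².
√(D_R² + v_R²x²) = √(0.2153² + 0.05878² × 42.4²) = 2.502; v_R² = 0.003455.
t = (2.502 − 0.2153)/0.003455 = 662 days.

662 days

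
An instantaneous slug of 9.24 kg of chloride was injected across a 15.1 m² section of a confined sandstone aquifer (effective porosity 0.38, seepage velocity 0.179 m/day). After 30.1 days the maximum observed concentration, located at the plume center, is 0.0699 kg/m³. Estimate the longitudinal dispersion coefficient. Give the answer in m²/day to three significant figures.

1.40 m²/day

At the plume center C_max = M/(n_e·A·√(4πDt)), so D = M²/(4πt·(n_e·A·C_max)²).
n_e·A·C_max = 0.38 × 15.1 × 0.0699 = 0.4011 kg/m.
D = 9.24²/(4π × 30.1 × 0.4011²) = 1.40 m²/day.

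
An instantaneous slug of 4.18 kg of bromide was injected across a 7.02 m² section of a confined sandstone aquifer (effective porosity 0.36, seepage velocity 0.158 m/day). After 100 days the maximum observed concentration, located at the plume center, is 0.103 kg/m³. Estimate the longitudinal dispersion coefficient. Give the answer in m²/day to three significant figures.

0.205 m²/day

At the plume center C_max = M/(n_e·A·√(4πDt)), so D = M²/(4πt·(n_e·A·C_max)²).
n_e·A·C_max = 0.36 × 7.02 × 0.103 = 0.2603 kg/m.
D = 4.18²/(4π × 100 × 0.2603²) = 0.205 m²/day.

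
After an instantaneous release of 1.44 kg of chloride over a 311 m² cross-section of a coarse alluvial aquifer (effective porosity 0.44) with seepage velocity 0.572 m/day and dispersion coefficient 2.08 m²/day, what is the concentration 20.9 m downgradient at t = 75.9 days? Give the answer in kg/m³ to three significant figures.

For an instantaneous plane source, C(x,t) = M/(n_e·A·√(4πDt)) · exp(−(x−vt)²/(4Dt)), with n_e·A the pore (flow) area.
Plume center vt = 0.572 × 75.9 = 43.4148 m, so the well at 20.9 m is 22.5148 m upgradient of the peak.
√(4πDt) = 44.54 m, giving peak height M/(n_e·A·√(4πDt)) = 1.44/(0.44 × 311 × 44.54) = 0.0002363 kg/m³.
(x−vt)²/(4Dt) = (-22.5148)²/(4 × 2.08 × 75.9) = 0.8027; exp(−0.8027) = 0.4481.
C = 0.0002363 × 0.4481 = 0.000106 kg/m³.

0.000106 kg/m³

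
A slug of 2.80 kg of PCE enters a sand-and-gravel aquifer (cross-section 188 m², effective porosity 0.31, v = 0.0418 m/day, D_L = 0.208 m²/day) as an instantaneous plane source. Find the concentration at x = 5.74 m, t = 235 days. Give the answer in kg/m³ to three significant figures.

0.00178 kg/m³

For an instantaneous plane source, C(x,t) = M/(n_e·A·√(4πDt)) · exp(−(x−vt)²/(4Dt)), with n_e·A the pore (flow) area.
Plume center vt = 0.0418 × 235 = 9.823 m, so the well at 5.74 m is 4.083 m upgradient of the peak.
√(4πDt) = 24.78 m, giving peak height M/(n_e·A·√(4πDt)) = 2.80/(0.31 × 188 × 24.78) = 0.001939 kg/m³.
(x−vt)²/(4Dt) = (-4.083)²/(4 × 0.208 × 235) = 0.08526; exp(−0.08526) = 0.9183.
C = 0.001939 × 0.9183 = 0.00178 kg/m³.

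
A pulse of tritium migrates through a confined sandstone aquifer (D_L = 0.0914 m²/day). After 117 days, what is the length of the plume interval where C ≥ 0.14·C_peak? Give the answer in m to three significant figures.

The plume is Gaussian with σ = √(2Dt) = √(2 × 0.0914 × 117) = 4.625 m.
C/C_peak = exp(−Δx²/(2σ²)) = 0.14 ⇒ Δx = σ·√(−2 ln 0.14) = 4.625 × 1.983 = 9.171 m.
Width = 2Δx = 18.3 m.

18.3 m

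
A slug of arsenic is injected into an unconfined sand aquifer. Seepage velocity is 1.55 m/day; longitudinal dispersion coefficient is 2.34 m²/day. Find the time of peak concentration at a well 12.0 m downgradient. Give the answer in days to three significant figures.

6.83 days

For the 1D instantaneous-source solution, setting ∂C/∂t = 0 at fixed x gives v²t² + 2Dt − x² = 0, so t = (√(D² + v²x²) − D)/v².
√(D² + v²x²) = √(2.34² + 1.55² × 12.0²) = 18.75; v² = 2.4025.
t = (18.75 − 2.34)/2.4025 = 6.83 days (vs. the pure-advection estimate x/v = 7.74 d).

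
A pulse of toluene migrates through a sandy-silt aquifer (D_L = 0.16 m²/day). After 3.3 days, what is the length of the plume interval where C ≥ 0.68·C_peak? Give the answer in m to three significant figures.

The plume is Gaussian with σ = √(2Dt) = √(2 × 0.16 × 3.3) = 1.028 m.
C/C_peak = exp(−Δx²/(2σ²)) = 0.68 ⇒ Δx = σ·√(−2 ln 0.68) = 1.028 × 0.8783 = 0.9029 m.
Width = 2Δx = 1.81 m.

1.81 m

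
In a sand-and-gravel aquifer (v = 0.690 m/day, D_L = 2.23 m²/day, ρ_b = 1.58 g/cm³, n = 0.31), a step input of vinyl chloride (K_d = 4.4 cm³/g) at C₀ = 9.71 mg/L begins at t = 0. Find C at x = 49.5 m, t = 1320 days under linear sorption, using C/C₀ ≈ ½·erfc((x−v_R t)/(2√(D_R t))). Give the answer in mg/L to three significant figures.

Retardation factor R = 1 + ρ_b·K_d/n = 1 + 1.58 × 4.4/0.31 = 23.43.
Sorption retards both mechanisms: v_R = v/R = 0.02945 m/day, D_R = D/R = 0.09518 m²/day.
v_R·t = 0.02945 × 1320 = 38.874 m; 2√(D_R t) = 22.42 m; argument = (49.5 − 38.874)/22.42 = 0.4740.
C = C₀ × ½·erfc(0.4740) = 9.71 × 0.2513 = 2.44 mg/L.

2.44 mg/L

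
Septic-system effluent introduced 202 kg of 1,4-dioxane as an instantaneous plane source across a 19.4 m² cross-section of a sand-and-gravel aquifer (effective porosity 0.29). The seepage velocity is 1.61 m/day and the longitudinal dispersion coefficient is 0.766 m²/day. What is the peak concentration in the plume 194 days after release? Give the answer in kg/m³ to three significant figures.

The peak of an instantaneous 1D plume sits at x = vt; there the Gaussian factor is 1 and C_max = M/(n_e·A·√(4πDt)), where n_e·A is the pore area the mass is dissolved in.
√(4πDt) = √(4π × 0.766 × 194) = 43.21 m, so C_max = 202/(0.29 × 19.4 × 43.21) = 0.831 kg/m³.

0.831 kg/m³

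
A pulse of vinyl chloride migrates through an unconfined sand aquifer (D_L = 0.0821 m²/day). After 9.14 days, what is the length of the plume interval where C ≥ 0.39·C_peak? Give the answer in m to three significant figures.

3.36 m

The plume is Gaussian with σ = √(2Dt) = √(2 × 0.0821 × 9.14) = 1.225 m.
C/C_peak = exp(−Δx²/(2σ²)) = 0.39 ⇒ Δx = σ·√(−2 ln 0.39) = 1.225 × 1.372 = 1.681 m.
Width = 2Δx = 3.36 m.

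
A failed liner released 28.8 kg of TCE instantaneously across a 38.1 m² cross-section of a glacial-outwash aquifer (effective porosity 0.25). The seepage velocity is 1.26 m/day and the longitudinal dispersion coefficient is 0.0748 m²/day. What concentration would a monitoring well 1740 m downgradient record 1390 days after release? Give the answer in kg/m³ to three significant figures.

0.0612 kg/m³

For an instantaneous plane source, C(x,t) = M/(n_e·A·√(4πDt)) · exp(−(x−vt)²/(4Dt)), with n_e·A the pore (flow) area.
Plume center vt = 1.26 × 1390 = 1751.4 m, so the well at 1740 m is 11.4 m upgradient of the peak.
√(4πDt) = 36.15 m, giving peak height M/(n_e·A·√(4πDt)) = 28.8/(0.25 × 38.1 × 36.15) = 0.08364 kg/m³.
(x−vt)²/(4Dt) = (-11.4)²/(4 × 0.0748 × 1390) = 0.3125; exp(−0.3125) = 0.7316.
C = 0.08364 × 0.7316 = 0.0612 kg/m³.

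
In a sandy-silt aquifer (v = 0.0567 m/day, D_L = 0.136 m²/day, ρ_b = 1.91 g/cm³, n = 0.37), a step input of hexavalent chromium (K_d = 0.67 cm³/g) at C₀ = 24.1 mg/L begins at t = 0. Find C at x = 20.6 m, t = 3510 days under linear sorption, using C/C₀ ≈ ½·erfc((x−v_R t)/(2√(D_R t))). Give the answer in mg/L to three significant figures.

22.9 mg/L

Retardation factor R = 1 + ρ_b·K_d/n = 1 + 1.91 × 0.67/0.37 = 4.459.
Sorption retards both mechanisms: v_R = v/R = 0.01272 m/day, D_R = D/R = 0.03050 m²/day.
v_R·t = 0.01272 × 3510 = 44.6472 m; 2√(D_R t) = 20.69 m; argument = (20.6 − 44.6472)/20.69 = -1.162.
C = C₀ × ½·erfc(-1.162) = 24.1 × 0.9498 = 22.9 mg/L.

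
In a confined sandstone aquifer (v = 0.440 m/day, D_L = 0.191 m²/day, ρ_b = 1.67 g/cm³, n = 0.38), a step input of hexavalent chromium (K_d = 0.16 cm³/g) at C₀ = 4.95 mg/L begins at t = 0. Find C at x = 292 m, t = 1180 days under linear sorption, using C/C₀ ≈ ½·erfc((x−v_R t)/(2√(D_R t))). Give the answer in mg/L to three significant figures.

Retardation factor R = 1 + ρ_b·K_d/n = 1 + 1.67 × 0.16/0.38 = 1.703.
Sorption retards both mechanisms: v_R = v/R = 0.2584 m/day, D_R = D/R = 0.1122 m²/day.
v_R·t = 0.2584 × 1180 = 304.912 m; 2√(D_R t) = 23.01 m; argument = (292 − 304.912)/23.01 = -0.5611.
C = C₀ × ½·erfc(-0.5611) = 4.95 × 0.7863 = 3.89 mg/L.

3.89 mg/L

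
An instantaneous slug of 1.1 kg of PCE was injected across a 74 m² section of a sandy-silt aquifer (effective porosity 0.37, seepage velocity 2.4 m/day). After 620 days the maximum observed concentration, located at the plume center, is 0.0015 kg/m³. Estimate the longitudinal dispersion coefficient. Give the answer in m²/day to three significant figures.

0.0921 m²/day

At the plume center C_max = M/(n_e·A·√(4πDt)), so D = M²/(4πt·(n_e·A·C_max)²).
n_e·A·C_max = 0.37 × 74 × 0.0015 = 0.04107 kg/m.
D = 1.1²/(4π × 620 × 0.04107²) = 0.0921 m²/day.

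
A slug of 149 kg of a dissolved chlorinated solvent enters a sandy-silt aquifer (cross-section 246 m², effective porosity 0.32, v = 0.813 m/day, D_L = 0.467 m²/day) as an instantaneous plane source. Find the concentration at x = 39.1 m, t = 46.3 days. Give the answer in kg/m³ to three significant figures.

For an instantaneous plane source, C(x,t) = M/(n_e·A·√(4πDt)) · exp(−(x−vt)²/(4Dt)), with n_e·A the pore (flow) area.
Plume center vt = 0.813 × 46.3 = 37.6419 m, so the well at 39.1 m is 1.4581 m downgradient of the peak.
√(4πDt) = 16.48 m, giving peak height M/(n_e·A·√(4πDt)) = 149/(0.32 × 246 × 16.48) = 0.1149 kg/m³.
(x−vt)²/(4Dt) = (1.4581)²/(4 × 0.467 × 46.3) = 0.02458; exp(−0.02458) = 0.9757.
C = 0.1149 × 0.9757 = 0.112 kg/m³.

0.112 kg/m³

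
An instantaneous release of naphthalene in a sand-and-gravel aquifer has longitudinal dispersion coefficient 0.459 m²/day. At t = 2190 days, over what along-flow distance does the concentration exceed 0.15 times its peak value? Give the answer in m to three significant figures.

The plume is Gaussian with σ = √(2Dt) = √(2 × 0.459 × 2190) = 44.84 m.
C/C_peak = exp(−Δx²/(2σ²)) = 0.15 ⇒ Δx = σ·√(−2 ln 0.15) = 44.84 × 1.948 = 87.35 m.
Width = 2Δx = 175 m.

175 m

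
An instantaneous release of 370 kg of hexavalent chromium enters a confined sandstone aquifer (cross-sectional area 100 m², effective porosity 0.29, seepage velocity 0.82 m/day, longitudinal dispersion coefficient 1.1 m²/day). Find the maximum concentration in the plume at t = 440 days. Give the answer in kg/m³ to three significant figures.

0.164 kg/m³

The peak of an instantaneous 1D plume sits at x = vt; there the Gaussian factor is 1 and C_max = M/(n_e·A·√(4πDt)), where n_e·A is the pore area the mass is dissolved in.
√(4πDt) = √(4π × 1.1 × 440) = 77.99 m, so C_max = 370/(0.29 × 100 × 77.99) = 0.164 kg/m³.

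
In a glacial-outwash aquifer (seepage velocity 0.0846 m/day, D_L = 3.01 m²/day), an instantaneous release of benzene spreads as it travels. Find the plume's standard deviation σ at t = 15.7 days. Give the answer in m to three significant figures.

Dispersive spreading gives a Gaussian with σ² = 2Dt; advection only shifts the center.
σ = √(2 × 3.01 × 15.7) = 9.72 m.

9.72 m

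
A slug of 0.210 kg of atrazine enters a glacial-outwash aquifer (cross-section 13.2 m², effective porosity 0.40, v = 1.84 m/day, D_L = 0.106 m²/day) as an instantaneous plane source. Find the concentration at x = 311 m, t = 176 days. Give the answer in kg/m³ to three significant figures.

0.000285 kg/m³

For an instantaneous plane source, C(x,t) = M/(n_e·A·√(4πDt)) · exp(−(x−vt)²/(4Dt)), with n_e·A the pore (flow) area.
Plume center vt = 1.84 × 176 = 323.84 m, so the well at 311 m is 12.84 m upgradient of the peak.
√(4πDt) = 15.31 m, giving peak height M/(n_e·A·√(4πDt)) = 0.210/(0.40 × 13.2 × 15.31) = 0.002598 kg/m³.
(x−vt)²/(4Dt) = (-12.84)²/(4 × 0.106 × 176) = 2.209; exp(−2.209) = 0.1098.
C = 0.002598 × 0.1098 = 0.000285 kg/m³.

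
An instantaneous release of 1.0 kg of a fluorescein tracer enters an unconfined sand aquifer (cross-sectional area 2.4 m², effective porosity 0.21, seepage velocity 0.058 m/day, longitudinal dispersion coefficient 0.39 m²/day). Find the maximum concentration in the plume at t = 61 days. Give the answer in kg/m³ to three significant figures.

0.115 kg/m³

The peak of an instantaneous 1D plume sits at x = vt; there the Gaussian factor is 1 and C_max = M/(n_e·A·√(4πDt)), where n_e·A is the pore area the mass is dissolved in.
√(4πDt) = √(4π × 0.39 × 61) = 17.29 m, so C_max = 1.0/(0.21 × 2.4 × 17.29) = 0.115 kg/m³.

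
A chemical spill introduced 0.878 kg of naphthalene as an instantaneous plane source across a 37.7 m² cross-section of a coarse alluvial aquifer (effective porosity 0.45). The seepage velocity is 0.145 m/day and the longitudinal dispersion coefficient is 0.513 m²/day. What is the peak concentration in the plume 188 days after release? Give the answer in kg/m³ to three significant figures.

0.00149 kg/m³

The peak of an instantaneous 1D plume sits at x = vt; there the Gaussian factor is 1 and C_max = M/(n_e·A·√(4πDt)), where n_e·A is the pore area the mass is dissolved in.
√(4πDt) = √(4π × 0.513 × 188) = 34.81 m, so C_max = 0.878/(0.45 × 37.7 × 34.81) = 0.00149 kg/m³.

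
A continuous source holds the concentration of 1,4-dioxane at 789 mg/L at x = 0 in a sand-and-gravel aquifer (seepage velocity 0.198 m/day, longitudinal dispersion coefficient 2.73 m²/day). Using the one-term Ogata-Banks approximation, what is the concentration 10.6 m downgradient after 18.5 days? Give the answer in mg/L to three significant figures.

For a continuous step input, C/C₀ ≈ ½·erfc((x−vt)/(2√(Dt))).
vt = 0.198 × 18.5 = 3.663 m and 2√(Dt) = 2√(2.73 × 18.5) = 14.21 m.
Argument (x−vt)/(2√(Dt)) = (10.6 − 3.663)/14.21 = 0.4882; ½·erfc(0.4882) = 0.2450.
C = 789 × 0.2450 = 193 mg/L.

193 mg/L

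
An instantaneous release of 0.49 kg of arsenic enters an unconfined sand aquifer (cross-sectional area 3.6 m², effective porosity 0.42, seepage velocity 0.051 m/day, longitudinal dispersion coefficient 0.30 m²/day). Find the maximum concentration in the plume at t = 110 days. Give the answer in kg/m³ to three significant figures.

0.0159 kg/m³

The peak of an instantaneous 1D plume sits at x = vt; there the Gaussian factor is 1 and C_max = M/(n_e·A·√(4πDt)), where n_e·A is the pore area the mass is dissolved in.
√(4πDt) = √(4π × 0.30 × 110) = 20.36 m, so C_max = 0.49/(0.42 × 3.6 × 20.36) = 0.0159 kg/m³.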